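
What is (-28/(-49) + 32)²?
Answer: 51984/49 ≈ 1060.9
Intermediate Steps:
(-28/(-49) + 32)² = (-28*(-1/49) + 32)² = (4/7 + 32)² = (228/7)² = 51984/49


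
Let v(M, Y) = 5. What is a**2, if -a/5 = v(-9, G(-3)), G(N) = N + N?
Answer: 625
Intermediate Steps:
G(N) = 2*N
a = -25 (a = -5*5 = -25)
a**2 = (-25)**2 = 625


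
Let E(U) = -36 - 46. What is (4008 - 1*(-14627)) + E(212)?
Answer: 18553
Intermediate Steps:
E(U) = -82
(4008 - 1*(-14627)) + E(212) = (4008 - 1*(-14627)) - 82 = (4008 + 14627) - 82 = 18635 - 82 = 18553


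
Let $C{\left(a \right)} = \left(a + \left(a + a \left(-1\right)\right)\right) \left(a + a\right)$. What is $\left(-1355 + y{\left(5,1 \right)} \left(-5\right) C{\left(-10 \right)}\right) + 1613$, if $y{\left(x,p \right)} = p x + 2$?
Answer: $-6742$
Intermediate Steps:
$y{\left(x,p \right)} = 2 + p x$
$C{\left(a \right)} = 2 a^{2}$ ($C{\left(a \right)} = \left(a + \left(a - a\right)\right) 2 a = \left(a + 0\right) 2 a = a 2 a = 2 a^{2}$)
$\left(-1355 + y{\left(5,1 \right)} \left(-5\right) C{\left(-10 \right)}\right) + 1613 = \left(-1355 + \left(2 + 1 \cdot 5\right) \left(-5\right) 2 \left(-10\right)^{2}\right) + 1613 = \left(-1355 + \left(2 + 5\right) \left(-5\right) 2 \cdot 100\right) + 1613 = \left(-1355 + 7 \left(-5\right) 200\right) + 1613 = \left(-1355 - 7000\right) + 1613 = -8355 + 1613 = -6742$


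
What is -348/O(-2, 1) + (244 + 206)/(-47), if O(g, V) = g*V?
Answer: 7728/47 ≈ 164.43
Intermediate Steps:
O(g, V) = V*g
-348/O(-2, 1) + (244 + 206)/(-47) = -348/(1*(-2)) + (244 + 206)/(-47) = -348/(-2) + 450*(-1/47) = -348*(-½) - 450/47 = 174 - 450/47 = 7728/47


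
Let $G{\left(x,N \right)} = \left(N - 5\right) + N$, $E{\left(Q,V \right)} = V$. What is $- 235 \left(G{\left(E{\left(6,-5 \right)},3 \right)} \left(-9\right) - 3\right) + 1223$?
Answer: $4043$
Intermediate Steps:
$G{\left(x,N \right)} = -5 + 2 N$ ($G{\left(x,N \right)} = \left(-5 + N\right) + N = -5 + 2 N$)
$- 235 \left(G{\left(E{\left(6,-5 \right)},3 \right)} \left(-9\right) - 3\right) + 1223 = - 235 \left(\left(-5 + 2 \cdot 3\right) \left(-9\right) - 3\right) + 1223 = - 235 \left(\left(-5 + 6\right) \left(-9\right) - 3\right) + 1223 = - 235 \left(1 \left(-9\right) - 3\right) + 1223 = - 235 \left(-9 - 3\right) + 1223 = \left(-235\right) \left(-12\right) + 1223 = 2820 + 1223 = 4043$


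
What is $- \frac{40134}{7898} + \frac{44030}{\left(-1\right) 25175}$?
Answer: $- \frac{135812239}{19883215} \approx -6.8305$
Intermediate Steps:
$- \frac{40134}{7898} + \frac{44030}{\left(-1\right) 25175} = \left(-40134\right) \frac{1}{7898} + \frac{44030}{-25175} = - \frac{20067}{3949} + 44030 \left(- \frac{1}{25175}\right) = - \frac{20067}{3949} - \frac{8806}{5035} = - \frac{135812239}{19883215}$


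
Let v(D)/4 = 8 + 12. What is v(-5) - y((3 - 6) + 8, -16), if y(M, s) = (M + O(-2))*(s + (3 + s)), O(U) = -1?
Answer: 196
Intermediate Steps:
v(D) = 80 (v(D) = 4*(8 + 12) = 4*20 = 80)
y(M, s) = (-1 + M)*(3 + 2*s) (y(M, s) = (M - 1)*(s + (3 + s)) = (-1 + M)*(3 + 2*s))
v(-5) - y((3 - 6) + 8, -16) = 80 - (-3 - 2*(-16) + 3*((3 - 6) + 8) + 2*((3 - 6) + 8)*(-16)) = 80 - (-3 + 32 + 3*(-3 + 8) + 2*(-3 + 8)*(-16)) = 80 - (-3 + 32 + 3*5 + 2*5*(-16)) = 80 - (-3 + 32 + 15 - 160) = 80 - 1*(-116) = 80 + 116 = 196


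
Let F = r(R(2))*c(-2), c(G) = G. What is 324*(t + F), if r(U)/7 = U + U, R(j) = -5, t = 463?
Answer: 195372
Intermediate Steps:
r(U) = 14*U (r(U) = 7*(U + U) = 7*(2*U) = 14*U)
F = 140 (F = (14*(-5))*(-2) = -70*(-2) = 140)
324*(t + F) = 324*(463 + 140) = 324*603 = 195372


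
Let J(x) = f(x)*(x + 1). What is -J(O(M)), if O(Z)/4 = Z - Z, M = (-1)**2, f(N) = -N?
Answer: 0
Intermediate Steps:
M = 1
O(Z) = 0 (O(Z) = 4*(Z - Z) = 4*0 = 0)
J(x) = -x*(1 + x) (J(x) = (-x)*(x + 1) = (-x)*(1 + x) = -x*(1 + x))
-J(O(M)) = -(-1)*0*(1 + 0) = -(-1)*0 = -1*0 = 0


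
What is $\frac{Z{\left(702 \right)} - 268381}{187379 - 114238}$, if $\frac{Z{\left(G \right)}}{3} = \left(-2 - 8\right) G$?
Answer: $- \frac{289441}{73141} \approx -3.9573$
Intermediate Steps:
$Z{\left(G \right)} = - 30 G$ ($Z{\left(G \right)} = 3 \left(-2 - 8\right) G = 3 \left(- 10 G\right) = - 30 G$)
$\frac{Z{\left(702 \right)} - 268381}{187379 - 114238} = \frac{\left(-30\right) 702 - 268381}{187379 - 114238} = \frac{-21060 - 268381}{73141} = \left(-289441\right) \frac{1}{73141} = - \frac{289441}{73141}$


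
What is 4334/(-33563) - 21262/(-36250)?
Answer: 278254503/608329375 ≈ 0.45741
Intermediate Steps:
4334/(-33563) - 21262/(-36250) = 4334*(-1/33563) - 21262*(-1/36250) = -4334/33563 + 10631/18125 = 278254503/608329375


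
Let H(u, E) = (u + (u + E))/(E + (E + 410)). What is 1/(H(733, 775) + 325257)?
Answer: 1960/637505961 ≈ 3.0745e-6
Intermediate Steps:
H(u, E) = (E + 2*u)/(410 + 2*E) (H(u, E) = (u + (E + u))/(E + (410 + E)) = (E + 2*u)/(410 + 2*E))
1/(H(733, 775) + 325257) = 1/((733 + (1/2)*775)/(205 + 775) + 325257) = 1/((733 + 775/2)/980 + 325257) = 1/((1/980)*(2241/2) + 325257) = 1/(2241/1960 + 325257) = 1/(637505961/1960) = 1960/637505961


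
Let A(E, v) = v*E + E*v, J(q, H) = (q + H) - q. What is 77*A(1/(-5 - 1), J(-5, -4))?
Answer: 308/3 ≈ 102.67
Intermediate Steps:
J(q, H) = H (J(q, H) = (H + q) - q = H)
A(E, v) = 2*E*v (A(E, v) = E*v + E*v = 2*E*v)
77*A(1/(-5 - 1), J(-5, -4)) = 77*(2*(-4)/(-5 - 1)) = 77*(2*(-4)/(-6)) = 77*(2*(-1/6)*(-4)) = 77*(4/3) = 308/3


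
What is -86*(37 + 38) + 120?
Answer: -6330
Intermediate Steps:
-86*(37 + 38) + 120 = -86*75 + 120 = -6450 + 120 = -6330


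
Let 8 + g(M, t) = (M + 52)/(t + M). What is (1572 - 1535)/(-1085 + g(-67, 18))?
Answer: -1813/53542 ≈ -0.033861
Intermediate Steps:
g(M, t) = -8 + (52 + M)/(M + t) (g(M, t) = -8 + (M + 52)/(t + M) = -8 + (52 + M)/(M + t))
(1572 - 1535)/(-1085 + g(-67, 18)) = (1572 - 1535)/(-1085 + (52 - 8*18 - 7*(-67))/(-67 + 18)) = 37/(-1085 + (52 - 144 + 469)/(-49)) = 37/(-1085 - 1/49*377) = 37/(-1085 - 377/49) = 37/(-53542/49) = 37*(-49/53542) = -1813/53542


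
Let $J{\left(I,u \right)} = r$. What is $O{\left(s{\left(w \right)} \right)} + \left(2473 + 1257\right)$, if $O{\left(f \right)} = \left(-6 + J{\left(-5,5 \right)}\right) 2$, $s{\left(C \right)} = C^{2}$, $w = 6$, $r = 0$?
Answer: $3718$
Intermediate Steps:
$J{\left(I,u \right)} = 0$
$O{\left(f \right)} = -12$ ($O{\left(f \right)} = \left(-6 + 0\right) 2 = \left(-6\right) 2 = -12$)
$O{\left(s{\left(w \right)} \right)} + \left(2473 + 1257\right) = -12 + \left(2473 + 1257\right) = -12 + 3730 = 3718$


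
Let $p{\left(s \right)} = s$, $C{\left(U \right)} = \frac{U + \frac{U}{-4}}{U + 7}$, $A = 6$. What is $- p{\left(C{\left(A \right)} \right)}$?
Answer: $- \frac{9}{26} \approx -0.34615$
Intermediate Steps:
$C{\left(U \right)} = \frac{3 U}{4 \left(7 + U\right)}$ ($C{\left(U \right)} = \frac{U + U \left(- \frac{1}{4}\right)}{7 + U} = \frac{U - \frac{U}{4}}{7 + U} = \frac{\frac{3}{4} U}{7 + U} = \frac{3 U}{4 \left(7 + U\right)}$)
$- p{\left(C{\left(A \right)} \right)} = - \frac{3 \cdot 6}{4 \left(7 + 6\right)} = - \frac{3 \cdot 6}{4 \cdot 13} = \left(-1\right) \frac{9}{26} = - \frac{9}{26}$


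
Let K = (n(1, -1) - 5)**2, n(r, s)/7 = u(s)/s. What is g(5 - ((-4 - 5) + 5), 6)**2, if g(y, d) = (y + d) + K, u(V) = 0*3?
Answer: 1600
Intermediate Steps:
u(V) = 0
n(r, s) = 0 (n(r, s) = 7*(0/s) = 7*0 = 0)
K = 25 (K = (0 - 5)**2 = (-5)**2 = 25)
g(y, d) = 25 + d + y (g(y, d) = (y + d) + 25 = (d + y) + 25 = 25 + d + y)
g(5 - ((-4 - 5) + 5), 6)**2 = (25 + 6 + (5 - ((-4 - 5) + 5)))**2 = (25 + 6 + (5 - (-9 + 5)))**2 = (25 + 6 + (5 - 1*(-4)))**2 = (25 + 6 + (5 + 4))**2 = (25 + 6 + 9)**2 = 40**2 = 1600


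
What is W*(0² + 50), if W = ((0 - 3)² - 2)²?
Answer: 2450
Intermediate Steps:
W = 49 (W = ((-3)² - 2)² = (9 - 2)² = 7² = 49)
W*(0² + 50) = 49*(0² + 50) = 49*(0 + 50) = 49*50 = 2450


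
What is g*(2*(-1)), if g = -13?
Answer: 26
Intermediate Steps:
g*(2*(-1)) = -26*(-1) = -13*(-2) = 26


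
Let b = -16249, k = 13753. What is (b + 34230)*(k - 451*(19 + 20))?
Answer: -68975116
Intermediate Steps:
(b + 34230)*(k - 451*(19 + 20)) = (-16249 + 34230)*(13753 - 451*(19 + 20)) = 17981*(13753 - 451*39) = 17981*(13753 - 17589) = 17981*(-3836) = -68975116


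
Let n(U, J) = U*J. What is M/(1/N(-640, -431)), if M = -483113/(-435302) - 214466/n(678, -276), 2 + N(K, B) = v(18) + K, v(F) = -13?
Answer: -30090937142095/20364298164 ≈ -1477.6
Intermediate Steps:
n(U, J) = J*U
N(K, B) = -15 + K (N(K, B) = -2 + (-13 + K) = -15 + K)
M = 45940362049/20364298164 (M = -483113/(-435302) - 214466/((-276*678)) = -483113*(-1/435302) - 214466/(-187128) = 483113/435302 - 214466*(-1/187128) = 483113/435302 + 107233/93564 = 45940362049/20364298164 ≈ 2.2559)
M/(1/N(-640, -431)) = 45940362049/(20364298164*(1/(-15 - 640))) = 45940362049/(20364298164*(1/(-655))) = 45940362049/(20364298164*(-1/655)) = (45940362049/20364298164)*(-655) = -30090937142095/20364298164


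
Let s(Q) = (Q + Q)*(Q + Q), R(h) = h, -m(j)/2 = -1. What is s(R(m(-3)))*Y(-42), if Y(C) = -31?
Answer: -496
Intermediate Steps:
m(j) = 2 (m(j) = -2*(-1) = 2)
s(Q) = 4*Q² (s(Q) = (2*Q)*(2*Q) = 4*Q²)
s(R(m(-3)))*Y(-42) = (4*2²)*(-31) = (4*4)*(-31) = 16*(-31) = -496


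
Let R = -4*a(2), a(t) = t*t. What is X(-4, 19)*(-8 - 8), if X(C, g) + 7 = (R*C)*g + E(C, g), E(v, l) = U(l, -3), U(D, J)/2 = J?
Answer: -19248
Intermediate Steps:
U(D, J) = 2*J
a(t) = t²
E(v, l) = -6 (E(v, l) = 2*(-3) = -6)
R = -16 (R = -4*2² = -4*4 = -16)
X(C, g) = -13 - 16*C*g (X(C, g) = -7 + ((-16*C)*g - 6) = -7 + (-16*C*g - 6) = -7 + (-6 - 16*C*g) = -13 - 16*C*g)
X(-4, 19)*(-8 - 8) = (-13 - 16*(-4)*19)*(-8 - 8) = (-13 + 1216)*(-16) = 1203*(-16) = -19248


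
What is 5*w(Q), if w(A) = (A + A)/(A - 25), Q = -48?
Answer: 480/73 ≈ 6.5753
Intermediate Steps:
w(A) = 2*A/(-25 + A) (w(A) = (2*A)/(-25 + A) = 2*A/(-25 + A))
5*w(Q) = 5*(2*(-48)/(-25 - 48)) = 5*(2*(-48)/(-73)) = 5*(2*(-48)*(-1/73)) = 5*(96/73) = 480/73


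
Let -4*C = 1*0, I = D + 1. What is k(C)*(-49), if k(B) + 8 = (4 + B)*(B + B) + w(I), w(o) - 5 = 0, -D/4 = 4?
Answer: 147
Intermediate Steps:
D = -16 (D = -4*4 = -16)
I = -15 (I = -16 + 1 = -15)
w(o) = 5 (w(o) = 5 + 0 = 5)
C = 0 (C = -0/4 = -¼*0 = 0)
k(B) = -3 + 2*B*(4 + B) (k(B) = -8 + ((4 + B)*(B + B) + 5) = -8 + ((4 + B)*(2*B) + 5) = -8 + (2*B*(4 + B) + 5) = -8 + (5 + 2*B*(4 + B)) = -3 + 2*B*(4 + B))
k(C)*(-49) = (-3 + 2*0² + 8*0)*(-49) = (-3 + 2*0 + 0)*(-49) = (-3 + 0 + 0)*(-49) = -3*(-49) = 147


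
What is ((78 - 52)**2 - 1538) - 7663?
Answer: -8525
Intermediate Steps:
((78 - 52)**2 - 1538) - 7663 = (26**2 - 1538) - 7663 = (676 - 1538) - 7663 = -862 - 7663 = -8525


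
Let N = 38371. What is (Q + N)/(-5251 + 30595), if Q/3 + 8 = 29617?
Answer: 63599/12672 ≈ 5.0189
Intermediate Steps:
Q = 88827 (Q = -24 + 3*29617 = -24 + 88851 = 88827)
(Q + N)/(-5251 + 30595) = (88827 + 38371)/(-5251 + 30595) = 127198/25344 = 127198*(1/25344) = 63599/12672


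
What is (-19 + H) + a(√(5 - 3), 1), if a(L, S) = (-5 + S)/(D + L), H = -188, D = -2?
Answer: -203 + 2*√2 ≈ -200.17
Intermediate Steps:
a(L, S) = (-5 + S)/(-2 + L)
(-19 + H) + a(√(5 - 3), 1) = (-19 - 188) + (-5 + 1)/(-2 + √(5 - 3)) = -207 - 4/(-2 + √2)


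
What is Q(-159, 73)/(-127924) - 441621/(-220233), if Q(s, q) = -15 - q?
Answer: 4709442109/2347757191 ≈ 2.0059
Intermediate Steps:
Q(-159, 73)/(-127924) - 441621/(-220233) = (-15 - 1*73)/(-127924) - 441621/(-220233) = (-15 - 73)*(-1/127924) - 441621*(-1/220233) = -88*(-1/127924) + 147207/73411 = 22/31981 + 147207/73411 = 4709442109/2347757191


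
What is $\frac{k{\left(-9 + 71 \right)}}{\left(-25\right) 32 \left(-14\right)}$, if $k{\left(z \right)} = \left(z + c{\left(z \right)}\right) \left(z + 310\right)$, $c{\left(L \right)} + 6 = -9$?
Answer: $\frac{4371}{2800} \approx 1.5611$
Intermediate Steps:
$c{\left(L \right)} = -15$ ($c{\left(L \right)} = -6 - 9 = -15$)
$k{\left(z \right)} = \left(-15 + z\right) \left(310 + z\right)$ ($k{\left(z \right)} = \left(z - 15\right) \left(z + 310\right) = \left(-15 + z\right) \left(310 + z\right)$)
$\frac{k{\left(-9 + 71 \right)}}{\left(-25\right) 32 \left(-14\right)} = \frac{-4650 + \left(-9 + 71\right)^{2} + 295 \left(-9 + 71\right)}{\left(-25\right) 32 \left(-14\right)} = \frac{-4650 + 62^{2} + 295 \cdot 62}{\left(-800\right) \left(-14\right)} = \frac{-4650 + 3844 + 18290}{11200} = 17484 \cdot \frac{1}{11200} = \frac{4371}{2800}$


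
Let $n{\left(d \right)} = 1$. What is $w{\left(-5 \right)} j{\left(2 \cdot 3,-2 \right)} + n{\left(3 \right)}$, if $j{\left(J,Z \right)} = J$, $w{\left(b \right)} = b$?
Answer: $-29$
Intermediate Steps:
$w{\left(-5 \right)} j{\left(2 \cdot 3,-2 \right)} + n{\left(3 \right)} = - 5 \cdot 2 \cdot 3 + 1 = \left(-5\right) 6 + 1 = -30 + 1 = -29$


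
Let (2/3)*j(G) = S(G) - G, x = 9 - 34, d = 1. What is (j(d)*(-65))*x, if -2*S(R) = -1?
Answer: -4875/4 ≈ -1218.8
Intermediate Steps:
x = -25
S(R) = ½ (S(R) = -½*(-1) = ½)
j(G) = ¾ - 3*G/2 (j(G) = 3*(½ - G)/2 = ¾ - 3*G/2)
(j(d)*(-65))*x = ((¾ - 3/2*1)*(-65))*(-25) = ((¾ - 3/2)*(-65))*(-25) = -¾*(-65)*(-25) = (195/4)*(-25) = -4875/4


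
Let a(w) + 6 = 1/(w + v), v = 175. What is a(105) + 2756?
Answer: 770001/280 ≈ 2750.0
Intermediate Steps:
a(w) = -6 + 1/(175 + w) (a(w) = -6 + 1/(w + 175) = -6 + 1/(175 + w))
a(105) + 2756 = (-1049 - 6*105)/(175 + 105) + 2756 = (-1049 - 630)/280 + 2756 = (1/280)*(-1679) + 2756 = -1679/280 + 2756 = 770001/280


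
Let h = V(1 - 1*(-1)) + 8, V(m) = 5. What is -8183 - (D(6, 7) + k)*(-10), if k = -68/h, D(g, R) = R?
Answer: -106149/13 ≈ -8165.3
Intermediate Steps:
h = 13 (h = 5 + 8 = 13)
k = -68/13 ≈ -5.2308
-8183 - (D(6, 7) + k)*(-10) = -8183 - (7 - 68/13)*(-10) = -8183 - 23*(-10)/13 = -8183 - 1*(-230/13) = -8183 + 230/13 = -106149/13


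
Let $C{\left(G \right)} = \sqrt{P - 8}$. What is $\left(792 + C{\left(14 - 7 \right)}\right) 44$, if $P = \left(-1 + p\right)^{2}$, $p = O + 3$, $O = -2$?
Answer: $34848 + 88 i \sqrt{2} \approx 34848.0 + 124.45 i$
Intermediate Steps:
$p = 1$ ($p = -2 + 3 = 1$)
$P = 0$ ($P = \left(-1 + 1\right)^{2} = 0^{2} = 0$)
$C{\left(G \right)} = 2 i \sqrt{2}$ ($C{\left(G \right)} = \sqrt{0 - 8} = \sqrt{-8} = 2 i \sqrt{2}$)
$\left(792 + C{\left(14 - 7 \right)}\right) 44 = \left(792 + 2 i \sqrt{2}\right) 44 = 34848 + 88 i \sqrt{2}$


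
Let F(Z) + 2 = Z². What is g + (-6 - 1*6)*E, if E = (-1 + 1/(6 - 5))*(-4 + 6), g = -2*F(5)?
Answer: -46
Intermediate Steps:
F(Z) = -2 + Z²
g = -46 (g = -2*(-2 + 5²) = -2*(-2 + 25) = -2*23 = -46)
E = 0 (E = (-1 + 1/1)*2 = (-1 + 1)*2 = 0*2 = 0)
g + (-6 - 1*6)*E = -46 + (-6 - 1*6)*0 = -46 + (-6 - 6)*0 = -46 - 12*0 = -46 + 0 = -46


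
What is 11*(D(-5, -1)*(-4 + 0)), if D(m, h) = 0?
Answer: 0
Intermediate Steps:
11*(D(-5, -1)*(-4 + 0)) = 11*(0*(-4 + 0)) = 11*(0*(-4)) = 11*0 = 0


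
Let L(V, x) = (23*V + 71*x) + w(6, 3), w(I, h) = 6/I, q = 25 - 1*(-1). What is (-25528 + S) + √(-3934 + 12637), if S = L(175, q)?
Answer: -19656 + 3*√967 ≈ -19563.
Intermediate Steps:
q = 26 (q = 25 + 1 = 26)
L(V, x) = 1 + 23*V + 71*x (L(V, x) = (23*V + 71*x) + 6/6 = (23*V + 71*x) + 6*(⅙) = (23*V + 71*x) + 1 = 1 + 23*V + 71*x)
S = 5872 (S = 1 + 23*175 + 71*26 = 1 + 4025 + 1846 = 5872)
(-25528 + S) + √(-3934 + 12637) = (-25528 + 5872) + √(-3934 + 12637) = -19656 + √8703 = -19656 + 3*√967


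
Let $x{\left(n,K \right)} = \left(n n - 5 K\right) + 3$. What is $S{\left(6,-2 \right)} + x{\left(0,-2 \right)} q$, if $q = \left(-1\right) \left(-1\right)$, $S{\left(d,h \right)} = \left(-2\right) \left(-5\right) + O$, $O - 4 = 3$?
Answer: $30$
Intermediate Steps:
$x{\left(n,K \right)} = 3 + n^{2} - 5 K$ ($x{\left(n,K \right)} = \left(n^{2} - 5 K\right) + 3 = 3 + n^{2} - 5 K$)
$O = 7$ ($O = 4 + 3 = 7$)
$S{\left(d,h \right)} = 17$ ($S{\left(d,h \right)} = \left(-2\right) \left(-5\right) + 7 = 10 + 7 = 17$)
$q = 1$
$S{\left(6,-2 \right)} + x{\left(0,-2 \right)} q = 17 + \left(3 + 0^{2} - -10\right) 1 = 17 + \left(3 + 0 + 10\right) 1 = 17 + 13 \cdot 1 = 17 + 13 = 30$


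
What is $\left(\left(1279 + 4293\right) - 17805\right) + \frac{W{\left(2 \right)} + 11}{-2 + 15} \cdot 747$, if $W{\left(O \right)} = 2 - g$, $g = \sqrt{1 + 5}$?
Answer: $-11486 - \frac{747 \sqrt{6}}{13} \approx -11627.0$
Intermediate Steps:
$g = \sqrt{6} \approx 2.4495$
$W{\left(O \right)} = 2 - \sqrt{6}$
$\left(\left(1279 + 4293\right) - 17805\right) + \frac{W{\left(2 \right)} + 11}{-2 + 15} \cdot 747 = \left(\left(1279 + 4293\right) - 17805\right) + \frac{\left(2 - \sqrt{6}\right) + 11}{-2 + 15} \cdot 747 = \left(5572 - 17805\right) + \frac{13 - \sqrt{6}}{13} \cdot 747 = -12233 + \left(13 - \sqrt{6}\right) \frac{1}{13} \cdot 747 = -12233 + \left(1 - \frac{\sqrt{6}}{13}\right) 747 = -12233 + \left(747 - \frac{747 \sqrt{6}}{13}\right) = -11486 - \frac{747 \sqrt{6}}{13}$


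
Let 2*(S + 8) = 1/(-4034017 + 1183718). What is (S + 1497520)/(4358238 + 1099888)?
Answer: 8536713912175/31114582159348 ≈ 0.27436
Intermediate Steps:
S = -45604785/5700598 (S = -8 + 1/(2*(-4034017 + 1183718)) = -8 + (½)/(-2850299) = -8 + (½)*(-1/2850299) = -8 - 1/5700598 = -45604785/5700598 ≈ -8.0000)
(S + 1497520)/(4358238 + 1099888) = (-45604785/5700598 + 1497520)/(4358238 + 1099888) = (8536713912175/5700598)/5458126 = (8536713912175/5700598)*(1/5458126) = 8536713912175/31114582159348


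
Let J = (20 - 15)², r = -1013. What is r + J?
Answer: -988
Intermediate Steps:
J = 25 (J = 5² = 25)
r + J = -1013 + 25 = -988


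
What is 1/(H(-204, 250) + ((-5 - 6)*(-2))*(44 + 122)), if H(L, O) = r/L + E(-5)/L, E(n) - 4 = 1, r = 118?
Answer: 68/248295 ≈ 0.00027387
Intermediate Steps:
E(n) = 5 (E(n) = 4 + 1 = 5)
H(L, O) = 123/L (H(L, O) = 118/L + 5/L = 123/L)
1/(H(-204, 250) + ((-5 - 6)*(-2))*(44 + 122)) = 1/(123/(-204) + ((-5 - 6)*(-2))*(44 + 122)) = 1/(123*(-1/204) - 11*(-2)*166) = 1/(-41/68 + 22*166) = 1/(-41/68 + 3652) = 1/(248295/68) = 68/248295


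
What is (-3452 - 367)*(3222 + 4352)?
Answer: -28925106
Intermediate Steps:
(-3452 - 367)*(3222 + 4352) = -3819*7574 = -28925106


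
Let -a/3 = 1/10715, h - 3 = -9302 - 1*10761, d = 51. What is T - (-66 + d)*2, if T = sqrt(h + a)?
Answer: 30 + I*sqrt(2303113205645)/10715 ≈ 30.0 + 141.63*I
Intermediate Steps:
h = -20060 (h = 3 + (-9302 - 1*10761) = 3 + (-9302 - 10761) = 3 - 20063 = -20060)
a = -3/10715 ≈ -0.00027998
T = I*sqrt(2303113205645)/10715 (T = sqrt(-20060 - 3/10715) = sqrt(-214942903/10715) = I*sqrt(2303113205645)/10715 ≈ 141.63*I)
T - (-66 + d)*2 = I*sqrt(2303113205645)/10715 - (-66 + 51)*2 = I*sqrt(2303113205645)/10715 - (-15)*2 = I*sqrt(2303113205645)/10715 - 1*(-30) = I*sqrt(2303113205645)/10715 + 30 = 30 + I*sqrt(2303113205645)/10715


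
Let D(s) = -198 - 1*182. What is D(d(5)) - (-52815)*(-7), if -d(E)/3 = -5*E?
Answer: -370085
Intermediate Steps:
d(E) = 15*E (d(E) = -(-15)*E = 15*E)
D(s) = -380 (D(s) = -198 - 182 = -380)
D(d(5)) - (-52815)*(-7) = -380 - (-52815)*(-7) = -380 - 1*369705 = -380 - 369705 = -370085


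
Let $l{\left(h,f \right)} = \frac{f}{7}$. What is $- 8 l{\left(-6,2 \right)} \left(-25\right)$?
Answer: $\frac{400}{7} \approx 57.143$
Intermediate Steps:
$l{\left(h,f \right)} = \frac{f}{7}$ ($l{\left(h,f \right)} = f \frac{1}{7} = \frac{f}{7}$)
$- 8 l{\left(-6,2 \right)} \left(-25\right) = - 8 \cdot \frac{1}{7} \cdot 2 \left(-25\right) = \left(-8\right) \frac{2}{7} \left(-25\right) = \left(- \frac{16}{7}\right) \left(-25\right) = \frac{400}{7}$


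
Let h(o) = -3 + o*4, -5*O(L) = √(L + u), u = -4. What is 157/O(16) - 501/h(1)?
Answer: -501 - 785*√3/6 ≈ -727.61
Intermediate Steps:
O(L) = -√(-4 + L)/5 (O(L) = -√(L - 4)/5 = -√(-4 + L)/5)
h(o) = -3 + 4*o
157/O(16) - 501/h(1) = 157/((-√(-4 + 16)/5)) - 501/(-3 + 4*1) = 157/((-2*√3/5)) - 501/(-3 + 4) = 157/((-2*√3/5)) - 501/1 = 157/((-2*√3/5)) - 501*1 = 157*(-5*√3/6) - 501 = -785*√3/6 - 501 = -501 - 785*√3/6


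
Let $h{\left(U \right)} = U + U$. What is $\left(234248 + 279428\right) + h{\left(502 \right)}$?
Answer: $514680$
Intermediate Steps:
$h{\left(U \right)} = 2 U$
$\left(234248 + 279428\right) + h{\left(502 \right)} = \left(234248 + 279428\right) + 2 \cdot 502 = 513676 + 1004 = 514680$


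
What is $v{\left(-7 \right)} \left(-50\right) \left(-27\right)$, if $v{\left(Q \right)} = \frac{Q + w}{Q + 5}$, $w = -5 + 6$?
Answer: $4050$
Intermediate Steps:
$w = 1$
$v{\left(Q \right)} = \frac{1 + Q}{5 + Q}$ ($v{\left(Q \right)} = \frac{Q + 1}{Q + 5} = \frac{1 + Q}{5 + Q}$)
$v{\left(-7 \right)} \left(-50\right) \left(-27\right) = \frac{1 - 7}{5 - 7} \left(-50\right) \left(-27\right) = \frac{1}{-2} \left(-6\right) \left(-50\right) \left(-27\right) = \left(- \frac{1}{2}\right) \left(-6\right) \left(-50\right) \left(-27\right) = 3 \left(-50\right) \left(-27\right) = \left(-150\right) \left(-27\right) = 4050$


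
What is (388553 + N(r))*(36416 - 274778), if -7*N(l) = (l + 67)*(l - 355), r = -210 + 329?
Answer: -658777029654/7 ≈ -9.4111e+10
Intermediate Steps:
r = 119
N(l) = -(-355 + l)*(67 + l)/7 (N(l) = -(l + 67)*(l - 355)/7 = -(67 + l)*(-355 + l)/7 = -(-355 + l)*(67 + l)/7)
(388553 + N(r))*(36416 - 274778) = (388553 + (23785/7 - ⅐*119² + (288/7)*119))*(36416 - 274778) = (388553 + (23785/7 - ⅐*14161 + 4896))*(-238362) = (388553 + (23785/7 - 2023 + 4896))*(-238362) = (388553 + 43896/7)*(-238362) = (2763767/7)*(-238362) = -658777029654/7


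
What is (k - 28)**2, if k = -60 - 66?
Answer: 23716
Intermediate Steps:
k = -126
(k - 28)**2 = (-126 - 28)**2 = (-154)**2 = 23716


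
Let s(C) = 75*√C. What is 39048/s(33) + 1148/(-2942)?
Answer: -574/1471 + 13016*√33/825 ≈ 90.242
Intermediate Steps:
39048/s(33) + 1148/(-2942) = 39048/((75*√33)) + 1148/(-2942) = 39048*(√33/2475) + 1148*(-1/2942) = 13016*√33/825 - 574/1471 = -574/1471 + 13016*√33/825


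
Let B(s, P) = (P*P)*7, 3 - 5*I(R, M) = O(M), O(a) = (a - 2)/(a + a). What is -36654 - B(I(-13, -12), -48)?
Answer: -52782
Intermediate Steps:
O(a) = (-2 + a)/(2*a) (O(a) = (-2 + a)/((2*a)) = (-2 + a)*(1/(2*a)) = (-2 + a)/(2*a))
I(R, M) = 3/5 - (-2 + M)/(10*M)
B(s, P) = 7*P**2 (B(s, P) = P**2*7 = 7*P**2)
-36654 - B(I(-13, -12), -48) = -36654 - 7*(-48)**2 = -36654 - 7*2304 = -36654 - 1*16128 = -36654 - 16128 = -52782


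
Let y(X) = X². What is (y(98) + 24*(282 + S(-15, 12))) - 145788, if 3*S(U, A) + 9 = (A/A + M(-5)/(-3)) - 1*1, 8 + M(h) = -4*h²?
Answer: -129200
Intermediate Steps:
M(h) = -8 - 4*h²
S(U, A) = 9 (S(U, A) = -3 + ((A/A + (-8 - 4*(-5)²)/(-3)) - 1*1)/3 = -3 + ((1 + (-8 - 4*25)*(-⅓)) - 1)/3 = -3 + ((1 + (-8 - 100)*(-⅓)) - 1)/3 = -3 + ((1 - 108*(-⅓)) - 1)/3 = -3 + ((1 + 36) - 1)/3 = -3 + (37 - 1)/3 = -3 + (⅓)*36 = -3 + 12 = 9)
(y(98) + 24*(282 + S(-15, 12))) - 145788 = (98² + 24*(282 + 9)) - 145788 = (9604 + 24*291) - 145788 = (9604 + 6984) - 145788 = 16588 - 145788 = -129200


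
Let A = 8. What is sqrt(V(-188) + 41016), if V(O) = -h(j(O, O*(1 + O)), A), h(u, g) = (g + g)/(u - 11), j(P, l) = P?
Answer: 10*sqrt(16242778)/199 ≈ 202.52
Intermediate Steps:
h(u, g) = 2*g/(-11 + u) (h(u, g) = (2*g)/(-11 + u) = 2*g/(-11 + u))
V(O) = -16/(-11 + O) (V(O) = -2*8/(-11 + O) = -16/(-11 + O))
sqrt(V(-188) + 41016) = sqrt(-16/(-11 - 188) + 41016) = sqrt(-16/(-199) + 41016) = sqrt(-16*(-1/199) + 41016) = sqrt(16/199 + 41016) = sqrt(8162200/199) = 10*sqrt(16242778)/199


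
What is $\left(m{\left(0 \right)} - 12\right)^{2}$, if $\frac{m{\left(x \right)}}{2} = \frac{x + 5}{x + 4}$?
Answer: $\frac{361}{4} \approx 90.25$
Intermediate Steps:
$m{\left(x \right)} = \frac{2 \left(5 + x\right)}{4 + x}$ ($m{\left(x \right)} = 2 \frac{x + 5}{x + 4} = 2 \frac{5 + x}{4 + x} = \frac{2 \left(5 + x\right)}{4 + x}$)
$\left(m{\left(0 \right)} - 12\right)^{2} = \left(\frac{2 \left(5 + 0\right)}{4 + 0} - 12\right)^{2} = \left(2 \cdot \frac{1}{4} \cdot 5 - 12\right)^{2} = \left(\frac{5}{2} - 12\right)^{2} = \left(- \frac{19}{2}\right)^{2} = \frac{361}{4}$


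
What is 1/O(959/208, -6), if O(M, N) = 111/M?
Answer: 959/23088 ≈ 0.041537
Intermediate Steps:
1/O(959/208, -6) = 1/(111/((959/208))) = 1/(111/((959*(1/208)))) = 1/(111/(959/208)) = 1/(111*(208/959)) = 1/(23088/959) = 959/23088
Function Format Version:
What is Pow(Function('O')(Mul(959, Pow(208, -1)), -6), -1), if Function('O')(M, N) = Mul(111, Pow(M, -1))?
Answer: Rational(959, 23088) ≈ 0.041537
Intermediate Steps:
Pow(Function('O')(Mul(959, Pow(208, -1)), -6), -1) = Pow(Mul(111, Pow(Mul(959, Pow(208, -1)), -1)), -1) = Pow(Mul(111, Pow(Mul(959, Rational(1, 208)), -1)), -1) = Pow(Mul(111, Pow(Rational(959, 208), -1)), -1) = Pow(Mul(111, Rational(208, 959)), -1) = Pow(Rational(23088, 959), -1) = Rational(959, 23088)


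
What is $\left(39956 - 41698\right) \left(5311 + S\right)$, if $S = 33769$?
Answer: $-68077360$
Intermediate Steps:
$\left(39956 - 41698\right) \left(5311 + S\right) = \left(39956 - 41698\right) \left(5311 + 33769\right) = \left(-1742\right) 39080 = -68077360$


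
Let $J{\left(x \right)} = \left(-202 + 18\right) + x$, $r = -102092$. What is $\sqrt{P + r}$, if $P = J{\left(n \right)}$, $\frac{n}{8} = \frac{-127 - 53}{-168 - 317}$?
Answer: $\frac{6 i \sqrt{26730193}}{97} \approx 319.8 i$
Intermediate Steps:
$n = \frac{288}{97}$ ($n = 8 \frac{-127 - 53}{-168 - 317} = 8 \left(- \frac{180}{-485}\right) = 8 \left(\left(-180\right) \left(- \frac{1}{485}\right)\right) = 8 \cdot \frac{36}{97} = \frac{288}{97} \approx 2.9691$)
$J{\left(x \right)} = -184 + x$
$P = - \frac{17560}{97}$ ($P = -184 + \frac{288}{97} = - \frac{17560}{97} \approx -181.03$)
$\sqrt{P + r} = \sqrt{- \frac{17560}{97} - 102092} = \sqrt{- \frac{9920484}{97}} = \frac{6 i \sqrt{26730193}}{97}$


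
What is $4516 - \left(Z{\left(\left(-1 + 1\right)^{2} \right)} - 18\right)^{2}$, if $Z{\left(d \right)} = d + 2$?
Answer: $4260$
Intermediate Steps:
$Z{\left(d \right)} = 2 + d$
$4516 - \left(Z{\left(\left(-1 + 1\right)^{2} \right)} - 18\right)^{2} = 4516 - \left(\left(2 + \left(-1 + 1\right)^{2}\right) - 18\right)^{2} = 4516 - \left(\left(2 + 0^{2}\right) - 18\right)^{2} = 4516 - \left(\left(2 + 0\right) - 18\right)^{2} = 4516 - \left(2 - 18\right)^{2} = 4516 - \left(-16\right)^{2} = 4516 - 256 = 4260$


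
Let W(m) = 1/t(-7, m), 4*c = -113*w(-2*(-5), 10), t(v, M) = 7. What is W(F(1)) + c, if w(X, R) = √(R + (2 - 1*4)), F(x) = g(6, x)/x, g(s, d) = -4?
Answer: ⅐ - 113*√2/2 ≈ -79.760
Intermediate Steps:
F(x) = -4/x
w(X, R) = √(-2 + R) (w(X, R) = √(R + (2 - 4)) = √(R - 2) = √(-2 + R))
c = -113*√2/2 (c = (-113*√(-2 + 10))/4 = (-226*√2)/4 = -113*√2/2 ≈ -79.903)
W(m) = ⅐ (W(m) = 1/7 = ⅐)
W(F(1)) + c = ⅐ - 113*√2/2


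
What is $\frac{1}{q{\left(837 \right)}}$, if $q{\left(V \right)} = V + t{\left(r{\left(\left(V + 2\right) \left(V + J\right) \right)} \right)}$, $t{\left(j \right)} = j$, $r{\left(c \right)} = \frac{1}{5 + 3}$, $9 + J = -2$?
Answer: $\frac{8}{6697} \approx 0.0011946$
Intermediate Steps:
$J = -11$ ($J = -9 - 2 = -11$)
$r{\left(c \right)} = \frac{1}{8}$
$q{\left(V \right)} = \frac{1}{8} + V$ ($q{\left(V \right)} = V + \frac{1}{8} = \frac{1}{8} + V$)
$\frac{1}{q{\left(837 \right)}} = \frac{1}{\frac{1}{8} + 837} = \frac{1}{\frac{6697}{8}} = \frac{8}{6697}$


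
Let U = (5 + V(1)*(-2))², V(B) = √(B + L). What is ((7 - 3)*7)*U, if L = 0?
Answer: 252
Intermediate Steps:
V(B) = √B (V(B) = √(B + 0) = √B)
U = 9 (U = (5 + √1*(-2))² = (5 + 1*(-2))² = (5 - 2)² = 3² = 9)
((7 - 3)*7)*U = ((7 - 3)*7)*9 = (4*7)*9 = 28*9 = 252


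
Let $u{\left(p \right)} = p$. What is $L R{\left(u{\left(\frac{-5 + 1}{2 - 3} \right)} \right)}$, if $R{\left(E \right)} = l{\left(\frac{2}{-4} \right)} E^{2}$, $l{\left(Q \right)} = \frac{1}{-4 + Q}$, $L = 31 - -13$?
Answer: $- \frac{1408}{9} \approx -156.44$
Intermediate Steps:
$L = 44$ ($L = 31 + 13 = 44$)
$R{\left(E \right)} = - \frac{2 E^{2}}{9}$ ($R{\left(E \right)} = \frac{E^{2}}{-4 + \frac{2}{-4}} = \frac{E^{2}}{-4 + 2 \left(- \frac{1}{4}\right)} = \frac{E^{2}}{-4 - \frac{1}{2}} = \frac{E^{2}}{- \frac{9}{2}} = - \frac{2 E^{2}}{9}$)
$L R{\left(u{\left(\frac{-5 + 1}{2 - 3} \right)} \right)} = 44 \left(- \frac{2 \left(\frac{-5 + 1}{2 - 3}\right)^{2}}{9}\right) = 44 \left(- \frac{2 \left(- \frac{4}{-1}\right)^{2}}{9}\right) = 44 \left(- \frac{2 \left(\left(-4\right) \left(-1\right)\right)^{2}}{9}\right) = 44 \left(- \frac{2 \cdot 4^{2}}{9}\right) = 44 \left(\left(- \frac{2}{9}\right) 16\right) = 44 \left(- \frac{32}{9}\right) = - \frac{1408}{9}$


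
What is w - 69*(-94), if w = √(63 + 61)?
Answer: 6486 + 2*√31 ≈ 6497.1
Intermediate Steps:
w = 2*√31 (w = √124 = 2*√31 ≈ 11.136)
w - 69*(-94) = 2*√31 - 69*(-94) = 2*√31 + 6486 = 6486 + 2*√31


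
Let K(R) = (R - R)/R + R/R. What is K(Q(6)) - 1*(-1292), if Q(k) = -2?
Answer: 1293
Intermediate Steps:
K(R) = 1 (K(R) = 0/R + 1 = 0 + 1 = 1)
K(Q(6)) - 1*(-1292) = 1 - 1*(-1292) = 1 + 1292 = 1293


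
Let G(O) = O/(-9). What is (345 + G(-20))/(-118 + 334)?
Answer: 3125/1944 ≈ 1.6075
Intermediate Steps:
G(O) = -O/9 (G(O) = O*(-⅑) = -O/9)
(345 + G(-20))/(-118 + 334) = (345 - ⅑*(-20))/(-118 + 334) = (345 + 20/9)/216 = (3125/9)*(1/216) = 3125/1944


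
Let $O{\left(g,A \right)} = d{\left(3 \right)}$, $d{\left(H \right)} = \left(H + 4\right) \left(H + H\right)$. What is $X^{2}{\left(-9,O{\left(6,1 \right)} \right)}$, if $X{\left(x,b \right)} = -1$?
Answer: $1$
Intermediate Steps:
$d{\left(H \right)} = 2 H \left(4 + H\right)$ ($d{\left(H \right)} = \left(4 + H\right) 2 H = 2 H \left(4 + H\right)$)
$O{\left(g,A \right)} = 42$ ($O{\left(g,A \right)} = 2 \cdot 3 \left(4 + 3\right) = 2 \cdot 3 \cdot 7 = 42$)
$X^{2}{\left(-9,O{\left(6,1 \right)} \right)} = \left(-1\right)^{2} = 1$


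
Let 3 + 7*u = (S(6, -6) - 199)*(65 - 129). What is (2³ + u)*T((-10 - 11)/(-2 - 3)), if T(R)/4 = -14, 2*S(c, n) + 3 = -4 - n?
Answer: -102568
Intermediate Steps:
S(c, n) = -7/2 - n/2 (S(c, n) = -3/2 + (-4 - n)/2 = -3/2 + (-2 - n/2) = -7/2 - n/2)
u = 12765/7 (u = -3/7 + (((-7/2 - ½*(-6)) - 199)*(65 - 129))/7 = -3/7 + (((-7/2 + 3) - 199)*(-64))/7 = -3/7 + ((-½ - 199)*(-64))/7 = -3/7 + (-399/2*(-64))/7 = -3/7 + (⅐)*12768 = -3/7 + 1824 = 12765/7 ≈ 1823.6)
T(R) = -56 (T(R) = 4*(-14) = -56)
(2³ + u)*T((-10 - 11)/(-2 - 3)) = (2³ + 12765/7)*(-56) = (8 + 12765/7)*(-56) = (12821/7)*(-56) = -102568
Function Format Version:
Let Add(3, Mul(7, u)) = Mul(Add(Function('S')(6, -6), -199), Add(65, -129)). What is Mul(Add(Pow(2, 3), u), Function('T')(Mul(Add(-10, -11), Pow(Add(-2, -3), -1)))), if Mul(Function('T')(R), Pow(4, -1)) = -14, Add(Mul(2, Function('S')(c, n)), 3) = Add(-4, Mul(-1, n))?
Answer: -102568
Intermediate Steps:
Function('S')(c, n) = Add(Rational(-7, 2), Mul(Rational(-1, 2), n)) (Function('S')(c, n) = Add(Rational(-3, 2), Mul(Rational(1, 2), Add(-4, Mul(-1, n)))) = Add(Rational(-3, 2), Add(-2, Mul(Rational(-1, 2), n))) = Add(Rational(-7, 2), Mul(Rational(-1, 2), n)))
u = Rational(12765, 7) (u = Add(Rational(-3, 7), Mul(Rational(1, 7), Mul(Add(Add(Rational(-7, 2), Mul(Rational(-1, 2), -6)), -199), Add(65, -129)))) = Add(Rational(-3, 7), Mul(Rational(1, 7), Mul(Add(Add(Rational(-7, 2), 3), -199), -64))) = Add(Rational(-3, 7), Mul(Rational(1, 7), Mul(Add(Rational(-1, 2), -199), -64))) = Add(Rational(-3, 7), Mul(Rational(1, 7), Mul(Rational(-399, 2), -64))) = Add(Rational(-3, 7), Mul(Rational(1, 7), 12768)) = Add(Rational(-3, 7), 1824) = Rational(12765, 7) ≈ 1823.6)
Function('T')(R) = -56 (Function('T')(R) = Mul(4, -14) = -56)
Mul(Add(Pow(2, 3), u), Function('T')(Mul(Add(-10, -11), Pow(Add(-2, -3), -1)))) = Mul(Add(Pow(2, 3), Rational(12765, 7)), -56) = Mul(Add(8, Rational(12765, 7)), -56) = Mul(Rational(12821, 7), -56) = -102568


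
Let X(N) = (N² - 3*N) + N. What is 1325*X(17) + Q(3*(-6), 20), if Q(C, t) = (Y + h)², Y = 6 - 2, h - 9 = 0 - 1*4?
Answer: 337956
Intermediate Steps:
X(N) = N² - 2*N
h = 5 (h = 9 + (0 - 1*4) = 9 + (0 - 4) = 9 - 4 = 5)
Y = 4
Q(C, t) = 81 (Q(C, t) = (4 + 5)² = 9² = 81)
1325*X(17) + Q(3*(-6), 20) = 1325*(17*(-2 + 17)) + 81 = 1325*(17*15) + 81 = 1325*255 + 81 = 337875 + 81 = 337956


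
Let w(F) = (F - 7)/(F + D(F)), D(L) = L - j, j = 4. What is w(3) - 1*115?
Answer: -117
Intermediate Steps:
D(L) = -4 + L (D(L) = L - 1*4 = L - 4 = -4 + L)
w(F) = (-7 + F)/(-4 + 2*F) (w(F) = (F - 7)/(F + (-4 + F)) = (-7 + F)/(-4 + 2*F))
w(3) - 1*115 = (-7 + 3)/(2*(-2 + 3)) - 1*115 = (½)*(-4)/1 - 115 = (½)*1*(-4) - 115 = -2 - 115 = -117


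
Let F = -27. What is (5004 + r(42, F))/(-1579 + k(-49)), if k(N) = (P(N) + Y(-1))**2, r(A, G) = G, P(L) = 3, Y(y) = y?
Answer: -79/25 ≈ -3.1600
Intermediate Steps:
k(N) = 4 (k(N) = (3 - 1)**2 = 2**2 = 4)
(5004 + r(42, F))/(-1579 + k(-49)) = (5004 - 27)/(-1579 + 4) = 4977/(-1575) = 4977*(-1/1575) = -79/25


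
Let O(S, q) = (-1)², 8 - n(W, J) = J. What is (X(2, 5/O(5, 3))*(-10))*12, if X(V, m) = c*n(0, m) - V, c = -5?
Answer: 2040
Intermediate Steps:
n(W, J) = 8 - J
O(S, q) = 1
X(V, m) = -40 - V + 5*m (X(V, m) = -5*(8 - m) - V = (-40 + 5*m) - V = -40 - V + 5*m)
(X(2, 5/O(5, 3))*(-10))*12 = ((-40 - 1*2 + 5*(5/1))*(-10))*12 = ((-40 - 2 + 5*(5*1))*(-10))*12 = ((-40 - 2 + 5*5)*(-10))*12 = ((-40 - 2 + 25)*(-10))*12 = -17*(-10)*12 = 170*12 = 2040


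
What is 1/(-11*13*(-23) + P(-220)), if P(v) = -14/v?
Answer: 110/361797 ≈ 0.00030404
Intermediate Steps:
1/(-11*13*(-23) + P(-220)) = 1/(-11*13*(-23) - 14/(-220)) = 1/(-143*(-23) - 14*(-1/220)) = 1/(3289 + 7/110) = 1/(361797/110) = 110/361797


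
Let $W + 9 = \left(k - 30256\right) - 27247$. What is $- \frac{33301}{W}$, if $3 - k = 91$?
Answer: $\frac{33301}{57600} \approx 0.57814$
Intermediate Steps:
$k = -88$ ($k = 3 - 91 = -88$)
$W = -57600$ ($W = -9 - 57591 = -57600$)
$- \frac{33301}{W} = - \frac{33301}{-57600} = \left(-33301\right) \left(- \frac{1}{57600}\right) = \frac{33301}{57600}$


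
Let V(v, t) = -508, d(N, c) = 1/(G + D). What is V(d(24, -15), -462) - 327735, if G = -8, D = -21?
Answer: -328243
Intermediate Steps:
d(N, c) = -1/29 (d(N, c) = 1/(-8 - 21) = 1/(-29) = -1/29)
V(d(24, -15), -462) - 327735 = -508 - 327735 = -328243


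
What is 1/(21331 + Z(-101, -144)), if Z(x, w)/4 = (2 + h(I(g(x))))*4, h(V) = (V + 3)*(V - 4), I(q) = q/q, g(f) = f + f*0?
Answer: 1/21171 ≈ 4.7234e-5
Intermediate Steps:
g(f) = f (g(f) = f + 0 = f)
I(q) = 1
h(V) = (-4 + V)*(3 + V) (h(V) = (3 + V)*(-4 + V) = (-4 + V)*(3 + V))
Z(x, w) = -160 (Z(x, w) = 4*((2 + (-12 + 1**2 - 1*1))*4) = 4*((2 + (-12 + 1 - 1))*4) = 4*((2 - 12)*4) = 4*(-10*4) = 4*(-40) = -160)
1/(21331 + Z(-101, -144)) = 1/(21331 - 160) = 1/21171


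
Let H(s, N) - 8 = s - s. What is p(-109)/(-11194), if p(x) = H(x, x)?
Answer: -4/5597 ≈ -0.00071467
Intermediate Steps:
H(s, N) = 8 (H(s, N) = 8 + (s - s) = 8 + 0 = 8)
p(x) = 8
p(-109)/(-11194) = 8/(-11194) = 8*(-1/11194) = -4/5597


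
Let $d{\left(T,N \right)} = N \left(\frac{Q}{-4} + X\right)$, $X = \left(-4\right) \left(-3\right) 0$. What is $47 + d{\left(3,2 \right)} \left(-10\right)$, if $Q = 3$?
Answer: $62$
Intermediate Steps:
$X = 0$ ($X = 12 \cdot 0 = 0$)
$d{\left(T,N \right)} = - \frac{3 N}{4}$ ($d{\left(T,N \right)} = N \left(\frac{3}{-4} + 0\right) = N \left(3 \left(- \frac{1}{4}\right) + 0\right) = N \left(- \frac{3}{4} + 0\right) = N \left(- \frac{3}{4}\right) = - \frac{3 N}{4}$)
$47 + d{\left(3,2 \right)} \left(-10\right) = 47 + \left(- \frac{3}{4}\right) 2 \left(-10\right) = 47 - -15 = 47 + 15 = 62$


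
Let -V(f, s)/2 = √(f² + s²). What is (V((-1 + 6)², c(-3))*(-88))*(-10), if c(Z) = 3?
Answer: -1760*√634 ≈ -44316.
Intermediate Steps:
V(f, s) = -2*√(f² + s²)
(V((-1 + 6)², c(-3))*(-88))*(-10) = (-2*√(((-1 + 6)²)² + 3²)*(-88))*(-10) = (-2*√((5²)² + 9)*(-88))*(-10) = (-2*√(25² + 9)*(-88))*(-10) = (-2*√(625 + 9)*(-88))*(-10) = (-2*√634*(-88))*(-10) = (176*√634)*(-10) = -1760*√634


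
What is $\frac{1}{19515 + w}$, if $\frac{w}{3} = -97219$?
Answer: $- \frac{1}{272142} \approx -3.6746 \cdot 10^{-6}$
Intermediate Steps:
$w = -291657$ ($w = 3 \left(-97219\right) = -291657$)
$\frac{1}{19515 + w} = \frac{1}{19515 - 291657} = \frac{1}{-272142} = - \frac{1}{272142}$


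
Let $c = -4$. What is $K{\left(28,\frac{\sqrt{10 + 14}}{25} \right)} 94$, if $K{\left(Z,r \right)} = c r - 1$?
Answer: $-94 - \frac{752 \sqrt{6}}{25} \approx -167.68$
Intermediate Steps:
$K{\left(Z,r \right)} = -1 - 4 r$ ($K{\left(Z,r \right)} = - 4 r - 1 = -1 - 4 r$)
$K{\left(28,\frac{\sqrt{10 + 14}}{25} \right)} 94 = \left(-1 - 4 \frac{\sqrt{10 + 14}}{25}\right) 94 = \left(-1 - 4 \sqrt{24} \cdot \frac{1}{25}\right) 94 = \left(-1 - 4 \cdot 2 \sqrt{6} \cdot \frac{1}{25}\right) 94 = \left(-1 - 4 \frac{2 \sqrt{6}}{25}\right) 94 = \left(-1 - \frac{8 \sqrt{6}}{25}\right) 94 = -94 - \frac{752 \sqrt{6}}{25}$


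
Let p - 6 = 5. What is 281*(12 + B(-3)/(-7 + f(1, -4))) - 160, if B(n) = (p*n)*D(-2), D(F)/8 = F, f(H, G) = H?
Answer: -21516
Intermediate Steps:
p = 11 (p = 6 + 5 = 11)
D(F) = 8*F
B(n) = -176*n (B(n) = (11*n)*(8*(-2)) = (11*n)*(-16) = -176*n)
281*(12 + B(-3)/(-7 + f(1, -4))) - 160 = 281*(12 + (-176*(-3))/(-7 + 1)) - 160 = 281*(12 + 528/(-6)) - 160 = 281*(12 - ⅙*528) - 160 = 281*(12 - 88) - 160 = 281*(-76) - 160 = -21356 - 160 = -21516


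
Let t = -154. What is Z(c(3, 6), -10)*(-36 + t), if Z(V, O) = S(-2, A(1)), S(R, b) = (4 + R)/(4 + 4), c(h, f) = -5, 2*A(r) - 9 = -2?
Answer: -95/2 ≈ -47.500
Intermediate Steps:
A(r) = 7/2 (A(r) = 9/2 + (½)*(-2) = 9/2 - 1 = 7/2)
S(R, b) = ½ + R/8 (S(R, b) = (4 + R)/8 = (4 + R)*(⅛) = ½ + R/8)
Z(V, O) = ¼ (Z(V, O) = ½ + (⅛)*(-2) = ½ - ¼ = ¼)
Z(c(3, 6), -10)*(-36 + t) = (-36 - 154)/4 = (¼)*(-190) = -95/2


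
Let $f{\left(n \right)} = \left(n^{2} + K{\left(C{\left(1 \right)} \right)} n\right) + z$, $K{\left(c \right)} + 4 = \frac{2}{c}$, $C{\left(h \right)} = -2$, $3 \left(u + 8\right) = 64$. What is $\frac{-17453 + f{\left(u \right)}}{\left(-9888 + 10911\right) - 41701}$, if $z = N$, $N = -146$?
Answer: $\frac{157391}{366102} \approx 0.42991$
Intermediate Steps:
$u = \frac{40}{3}$ ($u = -8 + \frac{1}{3} \cdot 64 = -8 + \frac{64}{3} = \frac{40}{3} \approx 13.333$)
$K{\left(c \right)} = -4 + \frac{2}{c}$
$z = -146$
$f{\left(n \right)} = -146 + n^{2} - 5 n$ ($f{\left(n \right)} = \left(n^{2} + \left(-4 + \frac{2}{-2}\right) n\right) - 146 = \left(n^{2} + \left(-4 + 2 \left(- \frac{1}{2}\right)\right) n\right) - 146 = \left(n^{2} + \left(-4 - 1\right) n\right) - 146 = \left(n^{2} - 5 n\right) - 146 = -146 + n^{2} - 5 n$)
$\frac{-17453 + f{\left(u \right)}}{\left(-9888 + 10911\right) - 41701} = \frac{-17453 - \left(\frac{638}{3} - \frac{1600}{9}\right)}{\left(-9888 + 10911\right) - 41701} = \frac{-17453 - \frac{314}{9}}{1023 - 41701} = \frac{-17453 - \frac{314}{9}}{-40678} = \left(- \frac{157391}{9}\right) \left(- \frac{1}{40678}\right) = \frac{157391}{366102}$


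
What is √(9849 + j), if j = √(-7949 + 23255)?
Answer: √(9849 + √15306) ≈ 99.864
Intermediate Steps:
j = √15306 ≈ 123.72
√(9849 + j) = √(9849 + √15306)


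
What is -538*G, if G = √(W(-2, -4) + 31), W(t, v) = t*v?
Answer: -538*√39 ≈ -3359.8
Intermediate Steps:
G = √39 (G = √(-2*(-4) + 31) = √(8 + 31) = √39 ≈ 6.2450)
-538*G = -538*√39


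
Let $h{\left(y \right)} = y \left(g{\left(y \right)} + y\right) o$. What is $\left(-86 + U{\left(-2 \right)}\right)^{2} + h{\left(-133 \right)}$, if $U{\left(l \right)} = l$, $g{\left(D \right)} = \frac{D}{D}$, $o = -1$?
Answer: $-9812$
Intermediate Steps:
$g{\left(D \right)} = 1$
$h{\left(y \right)} = - y \left(1 + y\right)$ ($h{\left(y \right)} = y \left(1 + y\right) \left(-1\right) = - y \left(1 + y\right)$)
$\left(-86 + U{\left(-2 \right)}\right)^{2} + h{\left(-133 \right)} = \left(-86 - 2\right)^{2} - - 133 \left(1 - 133\right) = \left(-88\right)^{2} - \left(-133\right) \left(-132\right) = 7744 - 17556 = -9812$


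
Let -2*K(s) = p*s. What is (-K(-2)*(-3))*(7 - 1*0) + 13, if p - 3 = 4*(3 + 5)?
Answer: 748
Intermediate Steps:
p = 35 (p = 3 + 4*(3 + 5) = 3 + 4*8 = 3 + 32 = 35)
K(s) = -35*s/2
(-K(-2)*(-3))*(7 - 1*0) + 13 = (-(-35)*(-2)/2*(-3))*(7 - 1*0) + 13 = (-1*35*(-3))*(7 + 0) + 13 = -35*(-3)*7 + 13 = 105*7 + 13 = 735 + 13 = 748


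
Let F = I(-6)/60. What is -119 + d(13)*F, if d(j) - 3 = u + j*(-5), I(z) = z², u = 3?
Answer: -772/5 ≈ -154.40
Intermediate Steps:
F = ⅗ (F = (-6)²/60 = 36*(1/60) = ⅗ ≈ 0.60000)
d(j) = 6 - 5*j (d(j) = 3 + (3 + j*(-5)) = 3 + (3 - 5*j) = 6 - 5*j)
-119 + d(13)*F = -119 + (6 - 5*13)*(⅗) = -119 + (6 - 65)*(⅗) = -119 - 59*⅗ = -119 - 177/5 = -772/5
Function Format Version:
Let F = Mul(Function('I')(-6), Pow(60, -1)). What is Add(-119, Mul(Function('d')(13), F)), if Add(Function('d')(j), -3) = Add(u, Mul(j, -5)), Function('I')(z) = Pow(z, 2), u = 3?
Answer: Rational(-772, 5) ≈ -154.40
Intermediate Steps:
F = Rational(3, 5) (F = Mul(Pow(-6, 2), Pow(60, -1)) = Mul(36, Rational(1, 60)) = Rational(3, 5) ≈ 0.60000)
Function('d')(j) = Add(6, Mul(-5, j)) (Function('d')(j) = Add(3, Add(3, Mul(j, -5))) = Add(3, Add(3, Mul(-5, j))) = Add(6, Mul(-5, j)))
Add(-119, Mul(Function('d')(13), F)) = Add(-119, Mul(Add(6, Mul(-5, 13)), Rational(3, 5))) = Add(-119, Mul(Add(6, -65), Rational(3, 5))) = Add(-119, Mul(-59, Rational(3, 5))) = Add(-119, Rational(-177, 5)) = Rational(-772, 5)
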